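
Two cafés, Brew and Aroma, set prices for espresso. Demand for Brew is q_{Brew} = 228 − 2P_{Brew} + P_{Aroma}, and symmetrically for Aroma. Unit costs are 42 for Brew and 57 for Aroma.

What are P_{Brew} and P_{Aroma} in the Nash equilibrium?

Brew's profit: π = (P_{Brew} − 42)(228 − 2P_{Brew} + P_{Aroma}).
∂π/∂P_{Brew} = 312 − 4P_{Brew} + P_{Aroma} = 0 ⇒ P_{Brew} = 78 + 0.25P_{Aroma}.
Similarly P_{Aroma} = 85.5 + 0.25P_{Brew}.
Substituting the second reaction function into the first: P_{Brew} = 78 + 0.25(85.5 + 0.25P_{Brew}), which gives 0.9375P_{Brew} = 99.375 ⇒ P_{Brew} = 106.
Then P_{Aroma} = 85.5 + 0.25·106 = 112.

106, 112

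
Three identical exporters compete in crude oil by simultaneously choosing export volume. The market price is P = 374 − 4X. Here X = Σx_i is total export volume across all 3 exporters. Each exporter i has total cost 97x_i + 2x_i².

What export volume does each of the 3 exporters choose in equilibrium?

A representative exporter's profit is π_i = x_i(374 − 4X) − 97x_i − 2x_i², with X = x_i + Σ_{j≠i} x_j.
First-order condition: 277 − 12x_i − 4Σ_{j≠i} x_j = 0.
With identical exporters, set every x_j = x: then 277 − 12x − 8x = 0, i.e. x = 277/20 = 13.85.

13.85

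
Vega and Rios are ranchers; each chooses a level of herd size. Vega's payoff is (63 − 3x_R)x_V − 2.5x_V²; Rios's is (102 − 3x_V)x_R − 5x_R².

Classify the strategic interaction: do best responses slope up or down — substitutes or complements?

strategic substitutes

Expanding Vega's payoff: 63x_V − 3x_Rx_V − 2.5x_V².
∂π/∂x_V = 63 − 3x_R − 5x_V = 0, so x_V = 12.6 − 0.6x_R.
The best-response slope dx_V/dx_R = −0.6 < 0: the reaction function is downward-sloping, so the choices are strategic substitutes.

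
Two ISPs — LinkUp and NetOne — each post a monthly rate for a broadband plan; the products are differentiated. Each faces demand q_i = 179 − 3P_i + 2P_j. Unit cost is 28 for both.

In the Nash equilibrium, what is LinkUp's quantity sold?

LinkUp's profit: π = (P_{LinkUp} − 28)(179 − 3P_{LinkUp} + 2P_{NetOne}).
∂π/∂P_{LinkUp} = 263 − 6P_{LinkUp} + 2P_{NetOne} = 0 ⇒ P_{LinkUp} = 263/6 + (1/3)P_{NetOne}.
The game is symmetric, so in equilibrium P_{NetOne} = P_{LinkUp}: the reaction function gives (2/3)P_{LinkUp} = 263/6, hence P_{LinkUp} = 65.75.
q_{LinkUp} = 179 − 3·65.75 + 2·65.75 = 113.25.

113.25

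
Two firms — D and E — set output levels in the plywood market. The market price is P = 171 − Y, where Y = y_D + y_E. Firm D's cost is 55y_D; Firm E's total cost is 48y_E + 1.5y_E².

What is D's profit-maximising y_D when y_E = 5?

55.5

Firm D's profit: π = y_D(171 − (y_D + y_E)) − 55y_D.
∂π/∂y_D = 116 − 2y_D − y_E = 0, so y_D = 58 − 0.5y_E.
At y_E = 5: y_D = 58 − 0.5·5 = 55.5.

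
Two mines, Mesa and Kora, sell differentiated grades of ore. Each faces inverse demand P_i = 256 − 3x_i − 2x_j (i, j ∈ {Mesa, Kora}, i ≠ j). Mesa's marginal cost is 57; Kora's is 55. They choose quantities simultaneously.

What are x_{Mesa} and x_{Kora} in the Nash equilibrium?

24.75, 25.25

Mine Mesa's profit: π = x_{Mesa}(256 − 3x_{Mesa} − 2x_{Kora}) − 57x_{Mesa}.
∂π/∂x_{Mesa} = 199 − 6x_{Mesa} − 2x_{Kora} = 0 ⇒ x_{Mesa} = 199/6 − (1/3)x_{Kora}.
Similarly x_{Kora} = 33.5 − (1/3)x_{Mesa}.
Solving the two reaction functions simultaneously: (1 − (−1/3)(−1/3))x_{Mesa} = 199/6 − (1/3)·33.5, so (8/9)x_{Mesa} = 22 and x_{Mesa} = 24.75.
Then x_{Kora} = 33.5 − (1/3)·24.75 = 25.25.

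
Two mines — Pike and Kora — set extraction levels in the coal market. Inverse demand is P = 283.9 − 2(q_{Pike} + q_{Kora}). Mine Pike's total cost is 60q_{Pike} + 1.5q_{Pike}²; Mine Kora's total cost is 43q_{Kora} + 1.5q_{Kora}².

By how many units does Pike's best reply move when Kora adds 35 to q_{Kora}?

Mine Pike's profit: π = q_{Pike}(283.9 − 2(q_{Pike} + q_{Kora})) − 60q_{Pike} − 1.5q_{Pike}².
∂π/∂q_{Pike} = 223.9 − 7q_{Pike} − 2q_{Kora} = 0, so q_{Pike} = 2239/70 − (2/7)q_{Kora}.
The reaction-function slope is −2/7, so a 35-unit rise in q_{Kora} moves q_{Pike} by −2/7 × 35 = −10. Pike's best response falls — the actions are strategic substitutes.

-10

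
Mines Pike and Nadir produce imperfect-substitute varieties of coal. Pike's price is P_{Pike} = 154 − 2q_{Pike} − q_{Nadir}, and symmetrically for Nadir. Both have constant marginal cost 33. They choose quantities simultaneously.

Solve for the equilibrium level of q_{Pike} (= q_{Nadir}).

Mine Pike's profit: π = q_{Pike}(154 − 2q_{Pike} − q_{Nadir}) − 33q_{Pike}.
∂π/∂q_{Pike} = 121 − 4q_{Pike} − q_{Nadir} = 0 ⇒ q_{Pike} = 30.25 − 0.25q_{Nadir}.
The game is symmetric, so in equilibrium q_{Nadir} = q_{Pike}: the reaction function gives 1.25q_{Pike} = 30.25, hence q_{Pike} = 24.2.

24.2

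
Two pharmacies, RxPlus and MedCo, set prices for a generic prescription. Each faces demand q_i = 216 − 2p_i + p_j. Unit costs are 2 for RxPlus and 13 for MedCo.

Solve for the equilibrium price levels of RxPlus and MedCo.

RxPlus's profit: π = (p_{RxPlus} − 2)(216 − 2p_{RxPlus} + p_{MedCo}).
∂π/∂p_{RxPlus} = 220 − 4p_{RxPlus} + p_{MedCo} = 0 ⇒ p_{RxPlus} = 55 + 0.25p_{MedCo}.
Similarly p_{MedCo} = 60.5 + 0.25p_{RxPlus}.
Substituting the second reaction function into the first: p_{RxPlus} = 55 + 0.25(60.5 + 0.25p_{RxPlus}), which gives 0.9375p_{RxPlus} = 70.125 ⇒ p_{RxPlus} = 74.8.
Then p_{MedCo} = 60.5 + 0.25·74.8 = 79.2.

74.8, 79.2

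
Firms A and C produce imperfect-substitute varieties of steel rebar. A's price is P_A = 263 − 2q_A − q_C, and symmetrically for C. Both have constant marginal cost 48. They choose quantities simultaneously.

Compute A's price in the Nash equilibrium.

134

Firm A's profit: π = q_A(263 − 2q_A − q_C) − 48q_A.
∂π/∂q_A = 215 − 4q_A − q_C = 0 ⇒ q_A = 53.75 − 0.25q_C.
The game is symmetric, so in equilibrium q_C = q_A: the reaction function gives 1.25q_A = 53.75, hence q_A = 43.
P_A = 263 − 2·43 − 43 = 134.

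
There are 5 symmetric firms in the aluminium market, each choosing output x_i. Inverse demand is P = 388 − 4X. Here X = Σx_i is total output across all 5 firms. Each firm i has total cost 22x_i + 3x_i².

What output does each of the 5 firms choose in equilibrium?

12.2

A representative firm's profit is π_i = x_i(388 − 4X) − 22x_i − 3x_i², with X = x_i + Σ_{j≠i} x_j.
First-order condition: 366 − 14x_i − 4Σ_{j≠i} x_j = 0.
In a symmetric equilibrium every firm chooses the same x, so Σ_{j≠i} x_j = 4x. The condition becomes 366 − 30x = 0, giving x = 366/30 = 12.2.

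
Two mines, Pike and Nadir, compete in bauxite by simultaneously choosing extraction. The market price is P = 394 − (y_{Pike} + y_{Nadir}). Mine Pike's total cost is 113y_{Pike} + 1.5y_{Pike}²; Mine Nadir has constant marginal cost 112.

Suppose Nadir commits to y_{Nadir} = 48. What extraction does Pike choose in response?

46.6

Mine Pike's profit: π = y_{Pike}(394 − (y_{Pike} + y_{Nadir})) − 113y_{Pike} − 1.5y_{Pike}².
∂π/∂y_{Pike} = 281 − 5y_{Pike} − y_{Nadir} = 0, so y_{Pike} = 56.2 − 0.2y_{Nadir}.
At y_{Nadir} = 48: y_{Pike} = 56.2 − 0.2·48 = 46.6.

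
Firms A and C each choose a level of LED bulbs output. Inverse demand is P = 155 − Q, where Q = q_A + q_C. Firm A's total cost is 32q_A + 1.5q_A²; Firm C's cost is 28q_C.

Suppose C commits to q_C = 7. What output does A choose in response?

Firm A's profit: π = q_A(155 − (q_A + q_C)) − 32q_A − 1.5q_A².
∂π/∂q_A = 123 − 5q_A − q_C = 0, so q_A = 24.6 − 0.2q_C.
At q_C = 7: q_A = 24.6 − 0.2·7 = 23.2.

23.2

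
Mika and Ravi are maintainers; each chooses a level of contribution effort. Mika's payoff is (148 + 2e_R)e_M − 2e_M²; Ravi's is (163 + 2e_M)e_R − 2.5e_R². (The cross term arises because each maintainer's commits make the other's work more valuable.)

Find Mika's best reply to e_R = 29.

51.5

Expanding Mika's payoff: 148e_M + 2e_Re_M − 2e_M².
∂π/∂e_M = 148 + 2e_R − 4e_M = 0, so e_M = 37 + 0.5e_R.
At e_R = 29: e_M = 37 + 0.5·29 = 51.5.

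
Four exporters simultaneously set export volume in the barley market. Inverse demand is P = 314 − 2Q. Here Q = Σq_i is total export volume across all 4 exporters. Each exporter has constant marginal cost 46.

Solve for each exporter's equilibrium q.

A representative exporter's profit is π_i = q_i(314 − 2Q) − 46q_i, with Q = q_i + Σ_{j≠i} q_j.
First-order condition: 268 − 4q_i − 2Σ_{j≠i} q_j = 0.
With identical exporters, set every q_j = q: then 268 − 4q − 6q = 0, i.e. q = 268/10 = 26.8.

26.8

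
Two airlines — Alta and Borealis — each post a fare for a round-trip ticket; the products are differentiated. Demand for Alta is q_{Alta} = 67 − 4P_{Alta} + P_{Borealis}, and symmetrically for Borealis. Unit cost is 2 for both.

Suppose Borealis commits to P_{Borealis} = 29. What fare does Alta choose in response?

Alta's profit: π = (P_{Alta} − 2)(67 − 4P_{Alta} + P_{Borealis}).
∂π/∂P_{Alta} = 75 − 8P_{Alta} + P_{Borealis} = 0 ⇒ P_{Alta} = 9.375 + 0.125P_{Borealis}.
At P_{Borealis} = 29: P_{Alta} = 9.375 + 0.125·29 = 13.

13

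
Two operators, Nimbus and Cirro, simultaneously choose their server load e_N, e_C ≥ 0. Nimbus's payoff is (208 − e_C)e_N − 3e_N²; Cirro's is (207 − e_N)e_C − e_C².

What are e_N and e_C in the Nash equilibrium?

Expanding Nimbus's payoff: 208e_N − e_Ce_N − 3e_N².
∂π/∂e_N = 208 − e_C − 6e_N = 0, so e_N = 104/3 − (1/6)e_C.
Likewise for Cirro: e_C = 103.5 − 0.5e_N.
Substituting the second reaction function into the first: e_N = 104/3 − (1/6)(103.5 − 0.5e_N), which gives (11/12)e_N = 209/12 ⇒ e_N = 19.
Then e_C = 103.5 − 0.5·19 = 94.

19, 94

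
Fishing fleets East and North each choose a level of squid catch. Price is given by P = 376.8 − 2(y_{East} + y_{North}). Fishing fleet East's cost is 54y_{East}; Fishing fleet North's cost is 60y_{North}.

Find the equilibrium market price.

Fishing fleet East's profit: π = y_{East}(376.8 − 2(y_{East} + y_{North})) − 54y_{East}.
∂π/∂y_{East} = 322.8 − 4y_{East} − 2y_{North} = 0, so y_{East} = 80.7 − 0.5y_{North}.
By the same steps for North: y_{North} = 79.2 − 0.5y_{East}.
Solving the two reaction functions simultaneously: (1 − (−0.5)(−0.5))y_{East} = 80.7 − 0.5·79.2, so 0.75y_{East} = 41.1 and y_{East} = 54.8.
Then y_{North} = 79.2 − 0.5·54.8 = 51.8.
Equilibrium price: P = 376.8 − 2·106.6 = 163.6.

163.6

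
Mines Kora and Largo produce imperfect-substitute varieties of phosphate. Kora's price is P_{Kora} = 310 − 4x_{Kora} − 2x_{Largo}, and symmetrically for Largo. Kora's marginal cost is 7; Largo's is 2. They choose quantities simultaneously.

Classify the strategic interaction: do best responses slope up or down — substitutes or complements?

Mine Kora's profit: π = x_{Kora}(310 − 4x_{Kora} − 2x_{Largo}) − 7x_{Kora}.
∂π/∂x_{Kora} = 303 − 8x_{Kora} − 2x_{Largo} = 0 ⇒ x_{Kora} = 37.875 − 0.25x_{Largo}.
The best-response slope dx_{Kora}/dx_{Largo} = −0.25 < 0: the reaction function is downward-sloping, so the choices are strategic substitutes.

strategic substitutes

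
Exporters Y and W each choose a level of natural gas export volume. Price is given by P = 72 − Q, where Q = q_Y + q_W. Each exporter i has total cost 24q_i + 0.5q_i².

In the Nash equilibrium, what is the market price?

48

Exporter Y's profit: π = q_Y(72 − (q_Y + q_W)) − 24q_Y − 0.5q_Y².
∂π/∂q_Y = 48 − 3q_Y − q_W = 0, so q_Y = 16 − (1/3)q_W.
The game is symmetric, so in equilibrium q_W = q_Y: the reaction function gives (4/3)q_Y = 16, hence q_Y = 12.
Equilibrium price: P = 72 − 24 = 48.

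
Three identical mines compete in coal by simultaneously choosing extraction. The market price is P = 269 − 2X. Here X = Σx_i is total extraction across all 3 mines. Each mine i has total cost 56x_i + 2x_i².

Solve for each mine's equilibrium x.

17.75

A representative mine's profit is π_i = x_i(269 − 2X) − 56x_i − 2x_i², with X = x_i + Σ_{j≠i} x_j.
First-order condition: 213 − 8x_i − 2Σ_{j≠i} x_j = 0.
In a symmetric equilibrium every mine chooses the same x, so Σ_{j≠i} x_j = 2x. The condition becomes 213 − 12x = 0, giving x = 213/12 = 17.75.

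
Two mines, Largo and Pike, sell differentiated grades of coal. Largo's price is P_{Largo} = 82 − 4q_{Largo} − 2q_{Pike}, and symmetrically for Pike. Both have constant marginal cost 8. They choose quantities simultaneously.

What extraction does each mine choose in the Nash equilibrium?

Mine Largo's profit: π = q_{Largo}(82 − 4q_{Largo} − 2q_{Pike}) − 8q_{Largo}.
∂π/∂q_{Largo} = 74 − 8q_{Largo} − 2q_{Pike} = 0 ⇒ q_{Largo} = 9.25 − 0.25q_{Pike}.
The game is symmetric, so in equilibrium q_{Pike} = q_{Largo}: the reaction function gives 1.25q_{Largo} = 9.25, hence q_{Largo} = 7.4.

7.4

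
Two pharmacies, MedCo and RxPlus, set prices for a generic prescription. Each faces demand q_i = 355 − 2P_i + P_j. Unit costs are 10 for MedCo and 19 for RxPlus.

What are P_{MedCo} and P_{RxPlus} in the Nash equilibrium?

126.2, 129.8

MedCo's profit: π = (P_{MedCo} − 10)(355 − 2P_{MedCo} + P_{RxPlus}).
∂π/∂P_{MedCo} = 375 − 4P_{MedCo} + P_{RxPlus} = 0 ⇒ P_{MedCo} = 93.75 + 0.25P_{RxPlus}.
Similarly P_{RxPlus} = 98.25 + 0.25P_{MedCo}.
Solving the two reaction functions simultaneously: (1 − (0.25)(0.25))P_{MedCo} = 93.75 + 0.25·98.25, so 0.9375P_{MedCo} = 118.3125 and P_{MedCo} = 126.2.
Then P_{RxPlus} = 98.25 + 0.25·126.2 = 129.8.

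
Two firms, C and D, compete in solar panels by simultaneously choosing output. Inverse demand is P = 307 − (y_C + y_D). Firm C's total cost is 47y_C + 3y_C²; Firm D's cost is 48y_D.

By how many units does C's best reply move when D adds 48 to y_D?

Firm C's profit: π = y_C(307 − (y_C + y_D)) − 47y_C − 3y_C².
∂π/∂y_C = 260 − 8y_C − y_D = 0, so y_C = 32.5 − 0.125y_D.
The reaction-function slope is −0.125, so a 48-unit rise in y_D moves y_C by −0.125 × 48 = −6. C's best response falls — the actions are strategic substitutes.

-6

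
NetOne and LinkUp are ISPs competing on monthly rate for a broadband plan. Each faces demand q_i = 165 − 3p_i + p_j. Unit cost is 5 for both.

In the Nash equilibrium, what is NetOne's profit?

NetOne's profit: π = (p_{NetOne} − 5)(165 − 3p_{NetOne} + p_{LinkUp}).
∂π/∂p_{NetOne} = 180 − 6p_{NetOne} + p_{LinkUp} = 0 ⇒ p_{NetOne} = 30 + (1/6)p_{LinkUp}.
By symmetry p_{LinkUp} = p_{NetOne}; substituting into the reaction function, (5/6)p_{NetOne} = 30 and p_{NetOne} = 36.
q_{NetOne} = 165 − 3·36 + 36 = 93.
Profit = (36 − 5)·93 = 2883.

2883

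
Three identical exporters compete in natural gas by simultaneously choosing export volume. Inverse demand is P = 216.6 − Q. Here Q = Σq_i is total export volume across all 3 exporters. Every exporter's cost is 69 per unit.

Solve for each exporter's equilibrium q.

A representative exporter's profit is π_i = q_i(216.6 − Q) − 69q_i, with Q = q_i + Σ_{j≠i} q_j.
First-order condition: 147.6 − 2q_i − Σ_{j≠i} q_j = 0.
Imposing symmetry (q_j = q for all j) turns Σ_{j≠i} q_j into 2q, so 147.6 = 4q and q = 36.9.

36.9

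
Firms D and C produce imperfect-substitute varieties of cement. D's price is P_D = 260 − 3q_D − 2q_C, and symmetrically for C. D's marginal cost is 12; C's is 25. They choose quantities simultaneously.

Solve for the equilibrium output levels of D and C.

31.8125, 28.5625

Firm D's profit: π = q_D(260 − 3q_D − 2q_C) − 12q_D.
∂π/∂q_D = 248 − 6q_D − 2q_C = 0 ⇒ q_D = 124/3 − (1/3)q_C.
Similarly q_C = 235/6 − (1/3)q_D.
Substituting the second reaction function into the first: q_D = 124/3 − (1/3)(235/6 − (1/3)q_D), which gives (8/9)q_D = 509/18 ⇒ q_D = 31.8125.
Then q_C = 235/6 − (1/3)·31.8125 = 28.5625.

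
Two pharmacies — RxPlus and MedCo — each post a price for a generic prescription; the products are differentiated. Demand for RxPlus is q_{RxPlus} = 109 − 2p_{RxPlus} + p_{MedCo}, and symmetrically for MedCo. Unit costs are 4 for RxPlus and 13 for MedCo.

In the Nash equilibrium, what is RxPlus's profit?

2620.88

RxPlus's profit: π = (p_{RxPlus} − 4)(109 − 2p_{RxPlus} + p_{MedCo}).
∂π/∂p_{RxPlus} = 117 − 4p_{RxPlus} + p_{MedCo} = 0 ⇒ p_{RxPlus} = 29.25 + 0.25p_{MedCo}.
Similarly p_{MedCo} = 33.75 + 0.25p_{RxPlus}.
Solving the two reaction functions simultaneously: (1 − (0.25)(0.25))p_{RxPlus} = 29.25 + 0.25·33.75, so 0.9375p_{RxPlus} = 37.6875 and p_{RxPlus} = 40.2.
Then p_{MedCo} = 33.75 + 0.25·40.2 = 43.8.
q_{RxPlus} = 109 − 2·40.2 + 43.8 = 72.4.
Profit = (40.2 − 4)·72.4 = 2620.88.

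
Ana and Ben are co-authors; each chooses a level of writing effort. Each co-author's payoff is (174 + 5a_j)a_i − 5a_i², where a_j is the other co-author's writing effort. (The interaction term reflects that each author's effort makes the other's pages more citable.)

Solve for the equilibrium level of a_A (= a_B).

34.8

Ana's payoff is (174 + 5a_B)a_A − 5a_A².
∂π/∂a_A = 174 + 5a_B − 10a_A = 0, so a_A = 17.4 + 0.5a_B.
The game is symmetric, so in equilibrium a_B = a_A: the reaction function gives 0.5a_A = 17.4, hence a_A = 34.8.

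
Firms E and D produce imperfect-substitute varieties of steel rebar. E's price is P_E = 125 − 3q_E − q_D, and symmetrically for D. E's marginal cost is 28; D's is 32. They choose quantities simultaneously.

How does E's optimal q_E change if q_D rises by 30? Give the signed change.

-5

Firm E's profit: π = q_E(125 − 3q_E − q_D) − 28q_E.
∂π/∂q_E = 97 − 6q_E − q_D = 0 ⇒ q_E = 97/6 − (1/6)q_D.
The reaction-function slope is −1/6, so a 30-unit rise in q_D moves q_E by −1/6 × 30 = −5. E's best response falls — the actions are strategic substitutes.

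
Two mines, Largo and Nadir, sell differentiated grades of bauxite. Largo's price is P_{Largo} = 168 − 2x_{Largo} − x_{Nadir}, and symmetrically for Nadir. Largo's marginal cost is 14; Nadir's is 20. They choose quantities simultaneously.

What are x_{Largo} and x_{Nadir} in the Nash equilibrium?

Mine Largo's profit: π = x_{Largo}(168 − 2x_{Largo} − x_{Nadir}) − 14x_{Largo}.
∂π/∂x_{Largo} = 154 − 4x_{Largo} − x_{Nadir} = 0 ⇒ x_{Largo} = 38.5 − 0.25x_{Nadir}.
Similarly x_{Nadir} = 37 − 0.25x_{Largo}.
Plugging x_{Nadir} into Largo's best response: x_{Largo} = 38.5 − 0.25(37 − 0.25x_{Largo}) ⇒ 0.9375x_{Largo} = 29.25, so x_{Largo} = 31.2.
Then x_{Nadir} = 37 − 0.25·31.2 = 29.2.

31.2, 29.2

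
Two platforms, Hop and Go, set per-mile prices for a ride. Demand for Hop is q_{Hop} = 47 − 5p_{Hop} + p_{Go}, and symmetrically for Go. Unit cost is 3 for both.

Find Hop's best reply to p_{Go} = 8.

Hop's profit: π = (p_{Hop} − 3)(47 − 5p_{Hop} + p_{Go}).
∂π/∂p_{Hop} = 62 − 10p_{Hop} + p_{Go} = 0 ⇒ p_{Hop} = 6.2 + 0.1p_{Go}.
At p_{Go} = 8: p_{Hop} = 6.2 + 0.1·8 = 7.

7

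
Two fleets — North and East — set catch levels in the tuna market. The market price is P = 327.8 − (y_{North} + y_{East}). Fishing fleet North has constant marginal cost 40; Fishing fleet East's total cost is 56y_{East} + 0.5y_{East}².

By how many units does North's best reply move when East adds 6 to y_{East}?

-3

Fishing fleet North's profit: π = y_{North}(327.8 − (y_{North} + y_{East})) − 40y_{North}.
∂π/∂y_{North} = 287.8 − 2y_{North} − y_{East} = 0, so y_{North} = 143.9 − 0.5y_{East}.
The reaction-function slope is −0.5, so a 6-unit rise in y_{East} moves y_{North} by −0.5 × 6 = −3. North's best response falls — the actions are strategic substitutes.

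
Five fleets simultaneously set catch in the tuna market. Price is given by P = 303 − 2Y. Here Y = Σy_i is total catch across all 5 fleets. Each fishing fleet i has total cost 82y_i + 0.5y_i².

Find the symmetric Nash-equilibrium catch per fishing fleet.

17

A representative fishing fleet's profit is π_i = y_i(303 − 2Y) − 82y_i − 0.5y_i², with Y = y_i + Σ_{j≠i} y_j.
First-order condition: 221 − 5y_i − 2Σ_{j≠i} y_j = 0.
Imposing symmetry (y_j = y for all j) turns Σ_{j≠i} y_j into 4y, so 221 = 13y and y = 17.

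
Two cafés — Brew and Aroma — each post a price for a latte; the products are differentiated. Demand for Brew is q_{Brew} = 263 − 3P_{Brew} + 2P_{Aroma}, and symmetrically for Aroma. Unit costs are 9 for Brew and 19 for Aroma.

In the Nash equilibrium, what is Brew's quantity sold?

Brew's profit: π = (P_{Brew} − 9)(263 − 3P_{Brew} + 2P_{Aroma}).
∂π/∂P_{Brew} = 290 − 6P_{Brew} + 2P_{Aroma} = 0 ⇒ P_{Brew} = 145/3 + (1/3)P_{Aroma}.
Similarly P_{Aroma} = 160/3 + (1/3)P_{Brew}.
Substituting the second reaction function into the first: P_{Brew} = 145/3 + (1/3)(160/3 + (1/3)P_{Brew}), which gives (8/9)P_{Brew} = 595/9 ⇒ P_{Brew} = 74.375.
Then P_{Aroma} = 160/3 + (1/3)·74.375 = 78.125.
q_{Brew} = 263 − 3·74.375 + 2·78.125 = 196.125.

196.125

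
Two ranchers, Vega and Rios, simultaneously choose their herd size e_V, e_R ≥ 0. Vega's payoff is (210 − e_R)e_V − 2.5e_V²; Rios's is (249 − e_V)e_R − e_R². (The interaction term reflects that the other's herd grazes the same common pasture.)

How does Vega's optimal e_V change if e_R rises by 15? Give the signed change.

-3

Expanding Vega's payoff: 210e_V − e_Re_V − 2.5e_V².
∂π/∂e_V = 210 − e_R − 5e_V = 0, so e_V = 42 − 0.2e_R.
The reaction-function slope is −0.2, so a 15-unit rise in e_R moves e_V by −0.2 × 15 = −3. Vega's best response falls — the actions are strategic substitutes.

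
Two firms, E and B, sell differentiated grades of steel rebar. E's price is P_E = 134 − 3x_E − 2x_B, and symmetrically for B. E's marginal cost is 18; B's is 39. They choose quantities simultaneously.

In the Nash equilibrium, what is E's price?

65.4375

Firm E's profit: π = x_E(134 − 3x_E − 2x_B) − 18x_E.
∂π/∂x_E = 116 − 6x_E − 2x_B = 0 ⇒ x_E = 58/3 − (1/3)x_B.
Similarly x_B = 95/6 − (1/3)x_E.
Solving the two reaction functions simultaneously: (1 − (−1/3)(−1/3))x_E = 58/3 − (1/3)·(95/6), so (8/9)x_E = 253/18 and x_E = 15.8125.
Then x_B = 95/6 − (1/3)·15.8125 = 10.5625.
P_E = 134 − 3·15.8125 − 2·10.5625 = 65.4375.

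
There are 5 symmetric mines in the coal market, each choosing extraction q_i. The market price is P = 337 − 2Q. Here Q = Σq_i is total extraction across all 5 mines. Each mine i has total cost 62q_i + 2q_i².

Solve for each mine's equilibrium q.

17.1875

A representative mine's profit is π_i = q_i(337 − 2Q) − 62q_i − 2q_i², with Q = q_i + Σ_{j≠i} q_j.
First-order condition: 275 − 8q_i − 2Σ_{j≠i} q_j = 0.
In a symmetric equilibrium every mine chooses the same q, so Σ_{j≠i} q_j = 4q. The condition becomes 275 − 16q = 0, giving q = 275/16 = 17.1875.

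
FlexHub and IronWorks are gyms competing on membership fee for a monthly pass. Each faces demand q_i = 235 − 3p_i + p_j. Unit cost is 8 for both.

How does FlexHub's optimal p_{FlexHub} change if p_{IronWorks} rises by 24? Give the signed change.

FlexHub's profit: π = (p_{FlexHub} − 8)(235 − 3p_{FlexHub} + p_{IronWorks}).
∂π/∂p_{FlexHub} = 259 − 6p_{FlexHub} + p_{IronWorks} = 0 ⇒ p_{FlexHub} = 259/6 + (1/6)p_{IronWorks}.
The reaction-function slope is 1/6, so a 24-unit rise in p_{IronWorks} moves p_{FlexHub} by 1/6 × 24 = 4. FlexHub's best response rises — the actions are strategic complements.

4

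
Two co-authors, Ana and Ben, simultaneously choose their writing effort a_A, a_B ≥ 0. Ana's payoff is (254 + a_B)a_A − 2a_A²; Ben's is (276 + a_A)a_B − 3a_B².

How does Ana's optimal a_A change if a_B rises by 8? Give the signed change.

Expanding Ana's payoff: 254a_A + a_Ba_A − 2a_A².
∂π/∂a_A = 254 + a_B − 4a_A = 0, so a_A = 63.5 + 0.25a_B.
The reaction-function slope is 0.25, so an 8-unit rise in a_B moves a_A by 0.25 × 8 = 2. Ana's best response rises — the actions are strategic complements.

2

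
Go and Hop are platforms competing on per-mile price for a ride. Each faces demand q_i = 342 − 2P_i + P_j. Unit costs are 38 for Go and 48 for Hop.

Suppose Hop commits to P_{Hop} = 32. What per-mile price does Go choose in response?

Go's profit: π = (P_{Go} − 38)(342 − 2P_{Go} + P_{Hop}).
∂π/∂P_{Go} = 418 − 4P_{Go} + P_{Hop} = 0 ⇒ P_{Go} = 104.5 + 0.25P_{Hop}.
At P_{Hop} = 32: P_{Go} = 104.5 + 0.25·32 = 112.5.

112.5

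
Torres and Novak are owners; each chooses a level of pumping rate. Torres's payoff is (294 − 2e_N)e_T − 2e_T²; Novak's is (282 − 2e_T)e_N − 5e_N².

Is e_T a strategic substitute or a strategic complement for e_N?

Expanding Torres's payoff: 294e_T − 2e_Ne_T − 2e_T².
∂π/∂e_T = 294 − 2e_N − 4e_T = 0, so e_T = 73.5 − 0.5e_N.
The best-response slope de_T/de_N = −0.5 < 0: the reaction function is downward-sloping, so the choices are strategic substitutes.

strategic substitutes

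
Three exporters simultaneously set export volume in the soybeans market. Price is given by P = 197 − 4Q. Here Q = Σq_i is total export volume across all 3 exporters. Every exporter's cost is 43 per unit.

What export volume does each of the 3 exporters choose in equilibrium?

A representative exporter's profit is π_i = q_i(197 − 4Q) − 43q_i, with Q = q_i + Σ_{j≠i} q_j.
First-order condition: 154 − 8q_i − 4Σ_{j≠i} q_j = 0.
In a symmetric equilibrium every exporter chooses the same q, so Σ_{j≠i} q_j = 2q. The condition becomes 154 − 16q = 0, giving q = 154/16 = 9.625.

9.625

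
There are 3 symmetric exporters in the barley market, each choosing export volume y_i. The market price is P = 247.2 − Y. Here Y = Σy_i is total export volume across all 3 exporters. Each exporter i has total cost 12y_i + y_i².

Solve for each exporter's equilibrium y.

39.2

A representative exporter's profit is π_i = y_i(247.2 − Y) − 12y_i − y_i², with Y = y_i + Σ_{j≠i} y_j.
First-order condition: 235.2 − 4y_i − Σ_{j≠i} y_j = 0.
In a symmetric equilibrium every exporter chooses the same y, so Σ_{j≠i} y_j = 2y. The condition becomes 235.2 − 6y = 0, giving y = 235.2/6 = 39.2.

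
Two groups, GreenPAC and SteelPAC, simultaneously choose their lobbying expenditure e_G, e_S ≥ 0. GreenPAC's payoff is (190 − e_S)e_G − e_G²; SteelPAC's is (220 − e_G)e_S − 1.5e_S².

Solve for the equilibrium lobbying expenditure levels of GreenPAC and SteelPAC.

70, 50

Expanding GreenPAC's payoff: 190e_G − e_Se_G − e_G².
∂π/∂e_G = 190 − e_S − 2e_G = 0, so e_G = 95 − 0.5e_S.
Likewise for SteelPAC: e_S = 220/3 − (1/3)e_G.
Substituting the second reaction function into the first: e_G = 95 − 0.5(220/3 − (1/3)e_G), which gives (5/6)e_G = 175/3 ⇒ e_G = 70.
Then e_S = 220/3 − (1/3)·70 = 50.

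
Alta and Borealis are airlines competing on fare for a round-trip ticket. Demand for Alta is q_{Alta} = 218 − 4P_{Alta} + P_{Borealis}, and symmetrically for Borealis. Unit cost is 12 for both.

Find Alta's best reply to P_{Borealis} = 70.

42

Alta's profit: π = (P_{Alta} − 12)(218 − 4P_{Alta} + P_{Borealis}).
∂π/∂P_{Alta} = 266 − 8P_{Alta} + P_{Borealis} = 0 ⇒ P_{Alta} = 33.25 + 0.125P_{Borealis}.
At P_{Borealis} = 70: P_{Alta} = 33.25 + 0.125·70 = 42.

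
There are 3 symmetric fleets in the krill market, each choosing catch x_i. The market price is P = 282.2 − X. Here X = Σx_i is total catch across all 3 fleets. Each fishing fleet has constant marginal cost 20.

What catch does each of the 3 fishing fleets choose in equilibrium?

65.55

A representative fishing fleet's profit is π_i = x_i(282.2 − X) − 20x_i, with X = x_i + Σ_{j≠i} x_j.
First-order condition: 262.2 − 2x_i − Σ_{j≠i} x_j = 0.
With identical fishing fleets, set every x_j = x: then 262.2 − 2x − 2x = 0, i.e. x = 262.2/4 = 65.55.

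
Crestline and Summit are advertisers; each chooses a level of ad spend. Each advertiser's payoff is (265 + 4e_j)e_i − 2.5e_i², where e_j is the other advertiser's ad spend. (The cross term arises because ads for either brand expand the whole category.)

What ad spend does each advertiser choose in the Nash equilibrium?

265

Crestline's payoff is (265 + 4e_S)e_C − 2.5e_C².
∂π/∂e_C = 265 + 4e_S − 5e_C = 0, so e_C = 53 + 0.8e_S.
By symmetry e_S = e_C; substituting into the reaction function, 0.2e_C = 53 and e_C = 265.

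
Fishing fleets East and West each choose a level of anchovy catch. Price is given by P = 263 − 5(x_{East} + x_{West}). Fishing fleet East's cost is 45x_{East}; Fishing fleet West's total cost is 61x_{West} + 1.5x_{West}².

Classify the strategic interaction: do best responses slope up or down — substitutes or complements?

strategic substitutes

Fishing fleet East's profit: π = x_{East}(263 − 5(x_{East} + x_{West})) − 45x_{East}.
∂π/∂x_{East} = 218 − 10x_{East} − 5x_{West} = 0, so x_{East} = 21.8 − 0.5x_{West}.
The best-response slope dx_{East}/dx_{West} = −0.5 < 0: the reaction function is downward-sloping, so the choices are strategic substitutes.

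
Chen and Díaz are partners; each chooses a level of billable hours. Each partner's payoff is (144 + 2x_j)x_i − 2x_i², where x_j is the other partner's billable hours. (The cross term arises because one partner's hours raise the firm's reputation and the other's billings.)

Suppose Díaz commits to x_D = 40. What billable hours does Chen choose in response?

Chen's payoff is (144 + 2x_D)x_C − 2x_C².
∂π/∂x_C = 144 + 2x_D − 4x_C = 0, so x_C = 36 + 0.5x_D.
At x_D = 40: x_C = 36 + 0.5·40 = 56.

56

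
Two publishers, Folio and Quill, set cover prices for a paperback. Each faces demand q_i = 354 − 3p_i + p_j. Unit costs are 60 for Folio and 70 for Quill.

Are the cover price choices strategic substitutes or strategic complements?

Folio's profit: π = (p_{Folio} − 60)(354 − 3p_{Folio} + p_{Quill}).
∂π/∂p_{Folio} = 534 − 6p_{Folio} + p_{Quill} = 0 ⇒ p_{Folio} = 89 + (1/6)p_{Quill}.
The best-response slope dp_{Folio}/dp_{Quill} = 1/6 > 0: the reaction function is upward-sloping, so the choices are strategic complements.

strategic complements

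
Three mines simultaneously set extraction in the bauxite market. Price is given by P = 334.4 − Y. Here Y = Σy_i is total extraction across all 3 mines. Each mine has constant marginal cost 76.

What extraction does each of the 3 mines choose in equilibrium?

64.6

A representative mine's profit is π_i = y_i(334.4 − Y) − 76y_i, with Y = y_i + Σ_{j≠i} y_j.
First-order condition: 258.4 − 2y_i − Σ_{j≠i} y_j = 0.
In a symmetric equilibrium every mine chooses the same y, so Σ_{j≠i} y_j = 2y. The condition becomes 258.4 − 4y = 0, giving y = 258.4/4 = 64.6.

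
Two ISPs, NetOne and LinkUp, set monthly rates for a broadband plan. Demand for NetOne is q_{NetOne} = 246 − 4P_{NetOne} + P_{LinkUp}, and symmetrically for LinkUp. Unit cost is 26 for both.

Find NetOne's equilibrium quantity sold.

NetOne's profit: π = (P_{NetOne} − 26)(246 − 4P_{NetOne} + P_{LinkUp}).
∂π/∂P_{NetOne} = 350 − 8P_{NetOne} + P_{LinkUp} = 0 ⇒ P_{NetOne} = 43.75 + 0.125P_{LinkUp}.
The game is symmetric, so in equilibrium P_{LinkUp} = P_{NetOne}: the reaction function gives 0.875P_{NetOne} = 43.75, hence P_{NetOne} = 50.
q_{NetOne} = 246 − 4·50 + 50 = 96.

96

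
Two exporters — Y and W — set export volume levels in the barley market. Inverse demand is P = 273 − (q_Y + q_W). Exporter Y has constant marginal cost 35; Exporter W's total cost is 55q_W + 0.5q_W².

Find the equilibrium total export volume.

138.8

Exporter Y's profit: π = q_Y(273 − (q_Y + q_W)) − 35q_Y.
∂π/∂q_Y = 238 − 2q_Y − q_W = 0, so q_Y = 119 − 0.5q_W.
For W: ∂π/∂q_W = 218 − 3q_W − q_Y = 0 ⇒ q_W = 218/3 − (1/3)q_Y.
Plugging q_W into Y's best response: q_Y = 119 − 0.5(218/3 − (1/3)q_Y) ⇒ (5/6)q_Y = 248/3, so q_Y = 99.2.
Then q_W = 218/3 − (1/3)·99.2 = 39.6.
Total export volume: 99.2 + 39.6 = 138.8.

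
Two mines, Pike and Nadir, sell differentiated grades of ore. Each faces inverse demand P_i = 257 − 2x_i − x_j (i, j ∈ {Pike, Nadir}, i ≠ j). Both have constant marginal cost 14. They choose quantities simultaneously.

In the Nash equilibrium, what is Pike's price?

Mine Pike's profit: π = x_{Pike}(257 − 2x_{Pike} − x_{Nadir}) − 14x_{Pike}.
∂π/∂x_{Pike} = 243 − 4x_{Pike} − x_{Nadir} = 0 ⇒ x_{Pike} = 60.75 − 0.25x_{Nadir}.
Setting x_{Pike} = x_{Nadir} in the reaction function: x_{Pike} = 60.75 − 0.25x_{Pike}, so x_{Pike} = 60.75 / 1.25 = 48.6.
P_{Pike} = 257 − 2·48.6 − 48.6 = 111.2.

111.2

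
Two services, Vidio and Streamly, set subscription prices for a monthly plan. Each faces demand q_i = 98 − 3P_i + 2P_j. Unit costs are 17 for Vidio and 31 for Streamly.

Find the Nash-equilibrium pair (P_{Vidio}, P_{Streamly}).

Vidio's profit: π = (P_{Vidio} − 17)(98 − 3P_{Vidio} + 2P_{Streamly}).
∂π/∂P_{Vidio} = 149 − 6P_{Vidio} + 2P_{Streamly} = 0 ⇒ P_{Vidio} = 149/6 + (1/3)P_{Streamly}.
Similarly P_{Streamly} = 191/6 + (1/3)P_{Vidio}.
Plugging P_{Streamly} into Vidio's best response: P_{Vidio} = 149/6 + (1/3)(191/6 + (1/3)P_{Vidio}) ⇒ (8/9)P_{Vidio} = 319/9, so P_{Vidio} = 39.875.
Then P_{Streamly} = 191/6 + (1/3)·39.875 = 45.125.

39.875, 45.125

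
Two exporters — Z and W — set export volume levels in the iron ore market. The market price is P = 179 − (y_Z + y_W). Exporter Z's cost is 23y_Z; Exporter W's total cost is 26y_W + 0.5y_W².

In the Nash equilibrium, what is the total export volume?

Exporter Z's profit: π = y_Z(179 − (y_Z + y_W)) − 23y_Z.
∂π/∂y_Z = 156 − 2y_Z − y_W = 0, so y_Z = 78 − 0.5y_W.
For W: ∂π/∂y_W = 153 − 3y_W − y_Z = 0 ⇒ y_W = 51 − (1/3)y_Z.
Substituting the second reaction function into the first: y_Z = 78 − 0.5(51 − (1/3)y_Z), which gives (5/6)y_Z = 52.5 ⇒ y_Z = 63.
Then y_W = 51 − (1/3)·63 = 30.
Total export volume: 63 + 30 = 93.

93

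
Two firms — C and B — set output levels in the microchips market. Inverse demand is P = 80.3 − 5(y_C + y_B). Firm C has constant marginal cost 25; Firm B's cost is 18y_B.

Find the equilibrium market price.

Firm C's profit: π = y_C(80.3 − 5(y_C + y_B)) − 25y_C.
∂π/∂y_C = 55.3 − 10y_C − 5y_B = 0, so y_C = 5.53 − 0.5y_B.
By the same steps for B: y_B = 6.23 − 0.5y_C.
Plugging y_B into C's best response: y_C = 5.53 − 0.5(6.23 − 0.5y_C) ⇒ 0.75y_C = 2.415, so y_C = 3.22.
Then y_B = 6.23 − 0.5·3.22 = 4.62.
Equilibrium price: P = 80.3 − 5·7.84 = 41.1.

41.1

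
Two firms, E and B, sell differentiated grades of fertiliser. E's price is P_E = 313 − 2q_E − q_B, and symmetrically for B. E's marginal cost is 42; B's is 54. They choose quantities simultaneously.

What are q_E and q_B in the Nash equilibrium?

55, 51

Firm E's profit: π = q_E(313 − 2q_E − q_B) − 42q_E.
∂π/∂q_E = 271 − 4q_E − q_B = 0 ⇒ q_E = 67.75 − 0.25q_B.
Similarly q_B = 64.75 − 0.25q_E.
Plugging q_B into E's best response: q_E = 67.75 − 0.25(64.75 − 0.25q_E) ⇒ 0.9375q_E = 51.5625, so q_E = 55.
Then q_B = 64.75 − 0.25·55 = 51.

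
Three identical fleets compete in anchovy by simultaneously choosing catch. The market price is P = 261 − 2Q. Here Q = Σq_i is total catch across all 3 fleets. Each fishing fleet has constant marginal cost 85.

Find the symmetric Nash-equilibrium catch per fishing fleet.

22

A representative fishing fleet's profit is π_i = q_i(261 − 2Q) − 85q_i, with Q = q_i + Σ_{j≠i} q_j.
First-order condition: 176 − 4q_i − 2Σ_{j≠i} q_j = 0.
With identical fishing fleets, set every q_j = q: then 176 − 4q − 4q = 0, i.e. q = 176/8 = 22.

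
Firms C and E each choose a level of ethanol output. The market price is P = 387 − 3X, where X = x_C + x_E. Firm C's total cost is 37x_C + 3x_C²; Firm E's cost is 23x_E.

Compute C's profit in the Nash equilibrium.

1536

Firm C's profit: π = x_C(387 − 3(x_C + x_E)) − 37x_C − 3x_C².
∂π/∂x_C = 350 − 12x_C − 3x_E = 0, so x_C = 175/6 − 0.25x_E.
For E: ∂π/∂x_E = 364 − 6x_E − 3x_C = 0 ⇒ x_E = 182/3 − 0.5x_C.
Solving the two reaction functions simultaneously: (1 − (−0.25)(−0.5))x_C = 175/6 − 0.25·(182/3), so 0.875x_C = 14 and x_C = 16.
Then x_E = 182/3 − 0.5·16 = 158/3.
Price P = 387 − 3·(206/3) = 181.
C's profit: (181 − 37)·16 − 3(16)² = 1536.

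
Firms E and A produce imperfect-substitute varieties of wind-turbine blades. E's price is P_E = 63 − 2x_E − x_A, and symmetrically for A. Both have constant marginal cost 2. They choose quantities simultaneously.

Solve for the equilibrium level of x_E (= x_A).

Firm E's profit: π = x_E(63 − 2x_E − x_A) − 2x_E.
∂π/∂x_E = 61 − 4x_E − x_A = 0 ⇒ x_E = 15.25 − 0.25x_A.
Setting x_E = x_A in the reaction function: x_E = 15.25 − 0.25x_E, so x_E = 15.25 / 1.25 = 12.2.

12.2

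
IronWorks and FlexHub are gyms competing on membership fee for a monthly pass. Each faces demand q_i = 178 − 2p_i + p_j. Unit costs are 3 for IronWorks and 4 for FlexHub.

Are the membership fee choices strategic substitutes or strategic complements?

strategic complements

IronWorks's profit: π = (p_{IronWorks} − 3)(178 − 2p_{IronWorks} + p_{FlexHub}).
∂π/∂p_{IronWorks} = 184 − 4p_{IronWorks} + p_{FlexHub} = 0 ⇒ p_{IronWorks} = 46 + 0.25p_{FlexHub}.
The best-response slope dp_{IronWorks}/dp_{FlexHub} = 0.25 > 0: the reaction function is upward-sloping, so the choices are strategic complements.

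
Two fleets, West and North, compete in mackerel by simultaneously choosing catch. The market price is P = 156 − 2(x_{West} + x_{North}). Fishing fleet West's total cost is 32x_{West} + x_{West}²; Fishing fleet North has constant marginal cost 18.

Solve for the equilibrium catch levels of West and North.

11, 29

Fishing fleet West's profit: π = x_{West}(156 − 2(x_{West} + x_{North})) − 32x_{West} − x_{West}².
∂π/∂x_{West} = 124 − 6x_{West} − 2x_{North} = 0, so x_{West} = 62/3 − (1/3)x_{North}.
For North: ∂π/∂x_{North} = 138 − 4x_{North} − 2x_{West} = 0 ⇒ x_{North} = 34.5 − 0.5x_{West}.
Solving the two reaction functions simultaneously: (1 − (−1/3)(−0.5))x_{West} = 62/3 − (1/3)·34.5, so (5/6)x_{West} = 55/6 and x_{West} = 11.
Then x_{North} = 34.5 − 0.5·11 = 29.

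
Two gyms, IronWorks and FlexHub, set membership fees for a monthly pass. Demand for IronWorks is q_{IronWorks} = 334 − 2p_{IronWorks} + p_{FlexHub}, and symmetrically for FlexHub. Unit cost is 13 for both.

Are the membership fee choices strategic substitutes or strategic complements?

strategic complements

IronWorks's profit: π = (p_{IronWorks} − 13)(334 − 2p_{IronWorks} + p_{FlexHub}).
∂π/∂p_{IronWorks} = 360 − 4p_{IronWorks} + p_{FlexHub} = 0 ⇒ p_{IronWorks} = 90 + 0.25p_{FlexHub}.
The best-response slope dp_{IronWorks}/dp_{FlexHub} = 0.25 > 0: the reaction function is upward-sloping, so the choices are strategic complements.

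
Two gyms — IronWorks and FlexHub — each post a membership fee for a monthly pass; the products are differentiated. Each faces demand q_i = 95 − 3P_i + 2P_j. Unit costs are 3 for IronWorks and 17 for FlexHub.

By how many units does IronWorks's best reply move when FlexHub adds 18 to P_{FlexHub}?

IronWorks's profit: π = (P_{IronWorks} − 3)(95 − 3P_{IronWorks} + 2P_{FlexHub}).
∂π/∂P_{IronWorks} = 104 − 6P_{IronWorks} + 2P_{FlexHub} = 0 ⇒ P_{IronWorks} = 52/3 + (1/3)P_{FlexHub}.
The reaction-function slope is 1/3, so an 18-unit rise in P_{FlexHub} moves P_{IronWorks} by 1/3 × 18 = 6. IronWorks's best response rises — the actions are strategic complements.

6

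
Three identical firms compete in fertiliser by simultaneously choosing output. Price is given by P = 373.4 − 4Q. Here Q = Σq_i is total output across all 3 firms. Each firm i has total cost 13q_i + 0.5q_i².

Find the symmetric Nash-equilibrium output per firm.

A representative firm's profit is π_i = q_i(373.4 − 4Q) − 13q_i − 0.5q_i², with Q = q_i + Σ_{j≠i} q_j.
First-order condition: 360.4 − 9q_i − 4Σ_{j≠i} q_j = 0.
In a symmetric equilibrium every firm chooses the same q, so Σ_{j≠i} q_j = 2q. The condition becomes 360.4 − 17q = 0, giving q = 360.4/17 = 21.2.

21.2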